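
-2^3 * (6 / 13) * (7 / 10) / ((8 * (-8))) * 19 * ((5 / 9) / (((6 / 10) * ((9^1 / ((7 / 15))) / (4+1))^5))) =11176655 / 13430576952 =0.00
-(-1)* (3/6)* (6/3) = 1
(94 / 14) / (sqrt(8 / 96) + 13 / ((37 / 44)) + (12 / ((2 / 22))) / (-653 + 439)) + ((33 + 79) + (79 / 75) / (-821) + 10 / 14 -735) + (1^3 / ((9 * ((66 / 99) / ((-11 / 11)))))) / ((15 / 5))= -66615818779286051671 / 107118327949249050 -1473326014 * sqrt(3) / 289939986329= -621.90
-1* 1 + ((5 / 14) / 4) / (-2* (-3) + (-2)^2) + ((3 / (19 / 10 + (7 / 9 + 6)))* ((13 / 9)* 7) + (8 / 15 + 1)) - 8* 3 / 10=2148899 / 1312080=1.64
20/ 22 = 10/ 11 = 0.91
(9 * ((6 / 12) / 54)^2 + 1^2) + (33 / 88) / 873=125863 / 125712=1.00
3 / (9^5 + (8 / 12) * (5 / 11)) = 99 / 1948627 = 0.00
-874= -874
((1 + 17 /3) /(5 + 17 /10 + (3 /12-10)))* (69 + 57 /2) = -13000 /61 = -213.11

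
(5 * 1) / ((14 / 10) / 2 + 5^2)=50 / 257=0.19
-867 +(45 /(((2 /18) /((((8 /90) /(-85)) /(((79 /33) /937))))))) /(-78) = -75499239 /87295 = -864.87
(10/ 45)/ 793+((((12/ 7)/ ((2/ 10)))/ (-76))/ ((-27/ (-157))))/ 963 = -366347/ 914099823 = -0.00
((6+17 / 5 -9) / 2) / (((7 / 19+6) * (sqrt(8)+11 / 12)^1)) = 0.01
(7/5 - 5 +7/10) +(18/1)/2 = 61/10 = 6.10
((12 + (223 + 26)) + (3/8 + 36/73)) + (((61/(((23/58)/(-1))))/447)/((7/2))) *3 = 3664529375/14009576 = 261.57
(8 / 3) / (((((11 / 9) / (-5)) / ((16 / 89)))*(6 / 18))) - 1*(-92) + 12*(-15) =-91912 / 979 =-93.88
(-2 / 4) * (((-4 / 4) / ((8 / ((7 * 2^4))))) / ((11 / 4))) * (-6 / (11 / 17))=-2856 / 121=-23.60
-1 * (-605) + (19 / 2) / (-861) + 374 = 1685819 / 1722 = 978.99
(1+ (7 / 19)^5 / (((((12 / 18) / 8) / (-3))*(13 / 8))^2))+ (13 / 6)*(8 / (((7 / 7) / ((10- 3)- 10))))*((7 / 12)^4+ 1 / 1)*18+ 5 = -124740453523039 / 120516690528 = -1035.05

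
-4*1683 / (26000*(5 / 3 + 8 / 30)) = -5049 / 37700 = -0.13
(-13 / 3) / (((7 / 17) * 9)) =-221 / 189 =-1.17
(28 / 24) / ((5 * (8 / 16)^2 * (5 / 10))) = 28 / 15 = 1.87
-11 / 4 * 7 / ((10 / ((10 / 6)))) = -3.21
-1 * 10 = -10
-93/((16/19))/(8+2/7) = -12369/928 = -13.33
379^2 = 143641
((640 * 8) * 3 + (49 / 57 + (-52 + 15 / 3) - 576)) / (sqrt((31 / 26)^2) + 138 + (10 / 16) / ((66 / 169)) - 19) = 1922052704 / 15883715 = 121.01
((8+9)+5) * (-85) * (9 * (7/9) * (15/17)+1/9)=-105820/9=-11757.78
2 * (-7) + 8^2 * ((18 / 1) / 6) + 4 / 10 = 892 / 5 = 178.40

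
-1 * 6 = -6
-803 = -803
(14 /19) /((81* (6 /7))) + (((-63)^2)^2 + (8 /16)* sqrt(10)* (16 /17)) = 8* sqrt(10) /17 + 72731420986 /4617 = 15752962.50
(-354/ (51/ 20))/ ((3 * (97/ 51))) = -2360/ 97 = -24.33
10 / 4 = 5 / 2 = 2.50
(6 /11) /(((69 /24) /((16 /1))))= 3.04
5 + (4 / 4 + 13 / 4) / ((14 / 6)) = 191 / 28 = 6.82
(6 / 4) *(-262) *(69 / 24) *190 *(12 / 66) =-858705 / 22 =-39032.05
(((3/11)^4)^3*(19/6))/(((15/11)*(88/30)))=3365793/25107427013768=0.00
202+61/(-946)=191031/946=201.94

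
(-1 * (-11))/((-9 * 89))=-11/801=-0.01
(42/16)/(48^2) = 7/6144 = 0.00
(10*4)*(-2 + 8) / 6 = 40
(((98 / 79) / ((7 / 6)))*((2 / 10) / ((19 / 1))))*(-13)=-1092 / 7505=-0.15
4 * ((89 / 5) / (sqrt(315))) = 356 * sqrt(35) / 525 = 4.01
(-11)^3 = -1331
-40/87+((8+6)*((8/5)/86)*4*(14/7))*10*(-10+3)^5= -1310140984/3741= -350211.44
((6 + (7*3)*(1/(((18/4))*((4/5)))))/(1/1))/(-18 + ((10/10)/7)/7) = -3479/5286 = -0.66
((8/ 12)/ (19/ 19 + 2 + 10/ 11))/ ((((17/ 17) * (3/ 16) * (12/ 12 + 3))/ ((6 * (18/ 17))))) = 1.44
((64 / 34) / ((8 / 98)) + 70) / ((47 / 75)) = 118650 / 799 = 148.50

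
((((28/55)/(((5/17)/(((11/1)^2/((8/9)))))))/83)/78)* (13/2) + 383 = 6361727/16600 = 383.24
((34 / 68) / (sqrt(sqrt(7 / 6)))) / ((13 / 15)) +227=15*6^(1 / 4)*7^(3 / 4) / 182 +227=227.56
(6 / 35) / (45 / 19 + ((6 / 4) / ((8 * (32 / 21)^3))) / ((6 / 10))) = 19922944 / 285515475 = 0.07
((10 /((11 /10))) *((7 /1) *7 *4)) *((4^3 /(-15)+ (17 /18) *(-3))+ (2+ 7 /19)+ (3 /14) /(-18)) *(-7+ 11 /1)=-21197680 /627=-33808.10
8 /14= 4 /7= 0.57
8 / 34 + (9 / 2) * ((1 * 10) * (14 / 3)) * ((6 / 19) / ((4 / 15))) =80401 / 323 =248.92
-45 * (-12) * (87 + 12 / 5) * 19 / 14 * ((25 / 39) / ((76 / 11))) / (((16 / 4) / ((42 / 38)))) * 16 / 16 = 3318975 / 1976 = 1679.64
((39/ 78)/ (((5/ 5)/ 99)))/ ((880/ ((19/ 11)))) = 171/ 1760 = 0.10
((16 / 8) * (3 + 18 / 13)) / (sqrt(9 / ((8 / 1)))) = 76 * sqrt(2) / 13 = 8.27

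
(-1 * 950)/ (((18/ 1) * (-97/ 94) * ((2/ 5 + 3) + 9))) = 111625/ 27063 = 4.12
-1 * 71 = -71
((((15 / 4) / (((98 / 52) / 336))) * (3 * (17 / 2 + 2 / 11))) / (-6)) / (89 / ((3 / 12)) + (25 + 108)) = -74490 / 12551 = -5.93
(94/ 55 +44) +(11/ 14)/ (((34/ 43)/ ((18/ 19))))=11602443/ 248710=46.65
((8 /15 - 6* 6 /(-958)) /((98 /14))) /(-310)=-293 /1113675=-0.00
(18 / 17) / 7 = 18 / 119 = 0.15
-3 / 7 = -0.43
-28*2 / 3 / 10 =-28 / 15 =-1.87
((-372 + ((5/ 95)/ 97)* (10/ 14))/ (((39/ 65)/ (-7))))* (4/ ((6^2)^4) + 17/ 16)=10705717789415/ 2321649216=4611.26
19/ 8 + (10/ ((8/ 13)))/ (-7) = 3/ 56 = 0.05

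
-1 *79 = -79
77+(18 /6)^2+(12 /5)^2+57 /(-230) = 105239 /1150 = 91.51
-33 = -33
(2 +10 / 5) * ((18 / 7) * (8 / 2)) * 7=288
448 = 448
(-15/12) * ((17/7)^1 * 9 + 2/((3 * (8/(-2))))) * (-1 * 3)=4555/56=81.34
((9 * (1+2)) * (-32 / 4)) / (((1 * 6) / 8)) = -288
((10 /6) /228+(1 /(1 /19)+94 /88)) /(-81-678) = -37762 /1427679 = -0.03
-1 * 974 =-974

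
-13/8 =-1.62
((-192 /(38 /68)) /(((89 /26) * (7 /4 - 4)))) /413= 226304 /2095149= 0.11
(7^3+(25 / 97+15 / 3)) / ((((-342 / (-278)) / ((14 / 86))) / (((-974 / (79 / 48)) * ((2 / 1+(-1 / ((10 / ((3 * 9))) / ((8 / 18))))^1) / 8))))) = -256114570096 / 93910065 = -2727.23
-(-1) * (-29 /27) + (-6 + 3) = -110 /27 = -4.07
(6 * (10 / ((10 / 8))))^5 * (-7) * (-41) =73128738816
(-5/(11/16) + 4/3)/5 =-196/165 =-1.19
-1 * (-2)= 2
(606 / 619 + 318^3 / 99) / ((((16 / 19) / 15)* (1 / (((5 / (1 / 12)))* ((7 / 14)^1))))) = 4727558720475 / 27236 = 173577570.88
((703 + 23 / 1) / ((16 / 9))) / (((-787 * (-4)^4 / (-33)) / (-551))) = -59403861 / 1611776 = -36.86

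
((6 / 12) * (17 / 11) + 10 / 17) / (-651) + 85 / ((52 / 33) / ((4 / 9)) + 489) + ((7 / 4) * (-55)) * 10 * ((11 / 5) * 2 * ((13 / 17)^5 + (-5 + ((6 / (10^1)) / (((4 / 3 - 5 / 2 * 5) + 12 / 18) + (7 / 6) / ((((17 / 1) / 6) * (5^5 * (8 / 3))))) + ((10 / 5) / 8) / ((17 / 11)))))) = 19624.64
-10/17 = -0.59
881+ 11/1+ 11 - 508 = 395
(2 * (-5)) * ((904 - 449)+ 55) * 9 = -45900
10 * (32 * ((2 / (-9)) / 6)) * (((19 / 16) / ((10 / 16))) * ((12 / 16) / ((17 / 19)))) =-2888 / 153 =-18.88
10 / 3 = 3.33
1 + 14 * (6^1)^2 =505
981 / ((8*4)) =981 / 32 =30.66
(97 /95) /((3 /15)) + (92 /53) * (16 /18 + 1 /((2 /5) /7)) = 335563 /9063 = 37.03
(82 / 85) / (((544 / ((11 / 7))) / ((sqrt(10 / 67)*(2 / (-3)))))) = -451*sqrt(670) / 16264920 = -0.00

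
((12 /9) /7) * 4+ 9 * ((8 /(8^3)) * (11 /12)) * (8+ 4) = 3103 /1344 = 2.31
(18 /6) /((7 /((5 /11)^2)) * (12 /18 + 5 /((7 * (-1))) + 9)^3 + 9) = 99225 /804302987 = 0.00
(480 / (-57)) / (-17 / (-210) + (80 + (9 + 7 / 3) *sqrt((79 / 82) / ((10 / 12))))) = -23167099200 / 215208791291 + 15993600 *sqrt(48585) / 215208791291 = -0.09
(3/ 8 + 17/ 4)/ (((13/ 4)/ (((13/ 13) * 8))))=148/ 13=11.38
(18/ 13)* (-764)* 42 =-44429.54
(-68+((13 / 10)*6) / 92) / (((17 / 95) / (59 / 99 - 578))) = 33930756377 / 154836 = 219139.97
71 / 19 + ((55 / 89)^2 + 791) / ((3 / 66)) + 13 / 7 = 18347629560 / 1053493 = 17416.00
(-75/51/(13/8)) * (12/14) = -0.78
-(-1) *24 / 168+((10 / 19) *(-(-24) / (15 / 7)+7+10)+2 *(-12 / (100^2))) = 2490851 / 166250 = 14.98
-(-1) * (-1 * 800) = -800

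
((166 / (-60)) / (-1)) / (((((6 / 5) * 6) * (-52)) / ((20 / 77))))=-415 / 216216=-0.00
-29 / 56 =-0.52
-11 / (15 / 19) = -209 / 15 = -13.93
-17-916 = -933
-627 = -627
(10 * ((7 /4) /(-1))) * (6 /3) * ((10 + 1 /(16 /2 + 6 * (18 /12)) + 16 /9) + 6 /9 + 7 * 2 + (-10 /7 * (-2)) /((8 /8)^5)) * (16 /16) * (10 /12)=-786125 /918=-856.35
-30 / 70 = -3 / 7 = -0.43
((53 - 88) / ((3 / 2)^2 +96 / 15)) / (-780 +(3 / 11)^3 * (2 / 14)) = 6521900 / 1257231309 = 0.01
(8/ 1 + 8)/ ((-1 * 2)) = -8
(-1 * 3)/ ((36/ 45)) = -15/ 4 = -3.75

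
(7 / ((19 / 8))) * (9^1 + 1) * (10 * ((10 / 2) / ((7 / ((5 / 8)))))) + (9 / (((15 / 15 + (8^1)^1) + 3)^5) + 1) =69645331 / 525312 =132.58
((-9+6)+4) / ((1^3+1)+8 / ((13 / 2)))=13 / 42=0.31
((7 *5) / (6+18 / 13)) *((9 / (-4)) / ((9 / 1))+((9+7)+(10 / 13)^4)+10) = 104362405 / 843648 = 123.70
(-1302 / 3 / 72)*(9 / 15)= -217 / 60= -3.62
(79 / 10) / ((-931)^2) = 0.00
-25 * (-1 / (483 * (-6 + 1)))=-5 / 483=-0.01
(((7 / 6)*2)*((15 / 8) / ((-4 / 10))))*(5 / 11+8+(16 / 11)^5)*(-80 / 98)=301273625 / 2254714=133.62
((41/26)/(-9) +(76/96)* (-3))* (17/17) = -2387/936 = -2.55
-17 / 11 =-1.55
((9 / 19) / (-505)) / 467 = -9 / 4480865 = -0.00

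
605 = 605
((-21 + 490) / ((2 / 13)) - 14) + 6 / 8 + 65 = 12401 / 4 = 3100.25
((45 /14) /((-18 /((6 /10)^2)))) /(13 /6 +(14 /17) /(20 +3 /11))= -102357 /3514490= -0.03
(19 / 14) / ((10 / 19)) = 361 / 140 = 2.58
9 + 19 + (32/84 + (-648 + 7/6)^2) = 105442279/252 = 418421.74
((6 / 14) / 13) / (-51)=-1 / 1547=-0.00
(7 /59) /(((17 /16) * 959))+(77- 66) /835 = 1524881 /114738185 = 0.01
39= 39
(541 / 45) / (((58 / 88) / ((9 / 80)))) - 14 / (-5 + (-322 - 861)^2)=2082072171 / 1014625900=2.05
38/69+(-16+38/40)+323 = 425731/1380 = 308.50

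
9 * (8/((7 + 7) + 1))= 24/5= 4.80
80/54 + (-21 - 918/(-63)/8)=-13379/756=-17.70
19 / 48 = 0.40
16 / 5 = 3.20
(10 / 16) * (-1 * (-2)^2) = -5 / 2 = -2.50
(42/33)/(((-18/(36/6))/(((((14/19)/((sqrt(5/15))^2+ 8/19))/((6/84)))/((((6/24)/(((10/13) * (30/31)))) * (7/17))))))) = -7996800/190619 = -41.95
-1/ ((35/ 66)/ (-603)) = 39798/ 35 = 1137.09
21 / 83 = 0.25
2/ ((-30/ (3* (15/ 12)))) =-1/ 4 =-0.25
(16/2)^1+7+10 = 25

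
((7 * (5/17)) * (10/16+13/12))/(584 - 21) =1435/229704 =0.01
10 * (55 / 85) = 110 / 17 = 6.47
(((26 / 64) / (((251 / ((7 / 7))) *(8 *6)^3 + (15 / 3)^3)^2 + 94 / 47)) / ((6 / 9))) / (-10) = -13 / 164383225490366080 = -0.00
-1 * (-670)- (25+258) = 387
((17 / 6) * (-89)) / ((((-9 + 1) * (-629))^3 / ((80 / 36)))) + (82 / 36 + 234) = 23907249945539 / 101182811904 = 236.28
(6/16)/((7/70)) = 15/4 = 3.75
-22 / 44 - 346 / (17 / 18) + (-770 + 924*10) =275507 / 34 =8103.15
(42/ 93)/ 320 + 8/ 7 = 39729/ 34720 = 1.14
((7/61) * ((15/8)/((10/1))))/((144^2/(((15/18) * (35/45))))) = 245/364290048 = 0.00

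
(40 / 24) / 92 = 5 / 276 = 0.02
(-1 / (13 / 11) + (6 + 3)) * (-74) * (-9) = 70596 / 13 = 5430.46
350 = 350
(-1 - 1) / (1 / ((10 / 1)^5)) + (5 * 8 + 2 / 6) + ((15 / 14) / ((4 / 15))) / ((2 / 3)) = -67184423 / 336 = -199953.64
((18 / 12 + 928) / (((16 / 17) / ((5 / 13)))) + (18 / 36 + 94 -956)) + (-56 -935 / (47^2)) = -38035765 / 70688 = -538.08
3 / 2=1.50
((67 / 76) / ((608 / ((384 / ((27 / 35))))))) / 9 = 2345 / 29241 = 0.08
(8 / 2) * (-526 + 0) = -2104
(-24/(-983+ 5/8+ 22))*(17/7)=1088/17927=0.06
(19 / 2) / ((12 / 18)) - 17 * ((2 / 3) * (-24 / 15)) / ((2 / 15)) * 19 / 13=11077 / 52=213.02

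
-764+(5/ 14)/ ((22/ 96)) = -58708/ 77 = -762.44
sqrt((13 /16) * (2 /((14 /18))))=1.45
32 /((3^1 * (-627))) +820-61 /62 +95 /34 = 814632950 /991287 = 821.79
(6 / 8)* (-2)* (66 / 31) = -99 / 31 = -3.19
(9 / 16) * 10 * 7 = 315 / 8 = 39.38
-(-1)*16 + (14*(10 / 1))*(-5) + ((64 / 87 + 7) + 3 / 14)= -823429 / 1218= -676.05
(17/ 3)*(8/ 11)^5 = 557056/ 483153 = 1.15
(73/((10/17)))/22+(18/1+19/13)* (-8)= -429147/2860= -150.05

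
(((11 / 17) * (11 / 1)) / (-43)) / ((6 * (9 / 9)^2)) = -121 / 4386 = -0.03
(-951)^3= -860085351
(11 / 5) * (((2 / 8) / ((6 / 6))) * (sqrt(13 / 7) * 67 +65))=143 / 4 +737 * sqrt(91) / 140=85.97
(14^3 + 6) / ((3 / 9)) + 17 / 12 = 99017 / 12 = 8251.42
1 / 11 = 0.09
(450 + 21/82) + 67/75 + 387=5154619/6150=838.15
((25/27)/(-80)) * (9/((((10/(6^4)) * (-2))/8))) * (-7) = -378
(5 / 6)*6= 5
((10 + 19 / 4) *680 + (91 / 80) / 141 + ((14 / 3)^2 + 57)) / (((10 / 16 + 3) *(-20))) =-342081313 / 2453400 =-139.43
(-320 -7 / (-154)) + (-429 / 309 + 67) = -254.34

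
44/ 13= 3.38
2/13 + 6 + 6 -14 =-24/13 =-1.85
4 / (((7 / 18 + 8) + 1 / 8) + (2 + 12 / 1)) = 288 / 1621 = 0.18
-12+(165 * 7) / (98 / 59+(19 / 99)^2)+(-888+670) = 442075835 / 981797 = 450.27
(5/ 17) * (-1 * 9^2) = -405/ 17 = -23.82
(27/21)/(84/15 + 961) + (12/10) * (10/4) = 11282/3759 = 3.00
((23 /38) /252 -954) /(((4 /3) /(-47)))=429367607 /12768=33628.42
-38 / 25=-1.52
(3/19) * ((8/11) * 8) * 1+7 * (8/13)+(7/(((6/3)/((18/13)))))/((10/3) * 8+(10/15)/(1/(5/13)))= 734453/135850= 5.41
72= 72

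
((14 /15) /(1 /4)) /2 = 28 /15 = 1.87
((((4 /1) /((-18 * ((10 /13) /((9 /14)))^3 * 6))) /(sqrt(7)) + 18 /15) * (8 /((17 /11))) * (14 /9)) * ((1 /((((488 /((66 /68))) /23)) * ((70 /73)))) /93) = 203159 /40987425 -1339020969 * sqrt(7) /104971527920000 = 0.00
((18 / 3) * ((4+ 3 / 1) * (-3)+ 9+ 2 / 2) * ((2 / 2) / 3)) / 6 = -11 / 3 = -3.67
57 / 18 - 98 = -569 / 6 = -94.83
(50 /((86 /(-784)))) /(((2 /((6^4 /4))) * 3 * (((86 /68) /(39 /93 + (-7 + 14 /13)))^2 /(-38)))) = 228725373527884800 /12912652363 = 17713275.87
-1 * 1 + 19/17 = 2/17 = 0.12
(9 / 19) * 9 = 81 / 19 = 4.26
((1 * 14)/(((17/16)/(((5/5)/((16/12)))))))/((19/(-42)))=-7056/323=-21.85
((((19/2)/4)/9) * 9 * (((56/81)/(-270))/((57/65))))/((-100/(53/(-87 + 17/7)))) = -0.00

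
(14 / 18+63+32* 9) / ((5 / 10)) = 6332 / 9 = 703.56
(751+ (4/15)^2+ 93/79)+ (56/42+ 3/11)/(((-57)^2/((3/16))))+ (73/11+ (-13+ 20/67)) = 56461160596393/75666610800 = 746.18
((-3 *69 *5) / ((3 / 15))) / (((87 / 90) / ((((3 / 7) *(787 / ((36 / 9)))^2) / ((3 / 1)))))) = -48078518625 / 1624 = -29604999.15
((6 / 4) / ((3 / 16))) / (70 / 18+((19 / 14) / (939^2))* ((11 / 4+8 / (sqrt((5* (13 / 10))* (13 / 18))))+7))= 5135143104 / 2496263401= 2.06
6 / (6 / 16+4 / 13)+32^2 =73328 / 71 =1032.79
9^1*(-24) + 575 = 359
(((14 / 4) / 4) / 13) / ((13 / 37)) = 259 / 1352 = 0.19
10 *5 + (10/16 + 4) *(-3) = 289/8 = 36.12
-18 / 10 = -9 / 5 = -1.80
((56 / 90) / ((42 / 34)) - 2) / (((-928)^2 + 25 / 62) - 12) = -12524 / 7208013015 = -0.00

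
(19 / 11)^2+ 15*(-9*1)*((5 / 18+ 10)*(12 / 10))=-201104 / 121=-1662.02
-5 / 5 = -1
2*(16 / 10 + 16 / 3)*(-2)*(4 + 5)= -1248 / 5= -249.60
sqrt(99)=3*sqrt(11)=9.95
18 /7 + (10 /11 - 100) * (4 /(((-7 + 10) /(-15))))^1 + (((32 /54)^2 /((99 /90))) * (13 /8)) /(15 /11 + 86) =107045862382 /53943813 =1984.40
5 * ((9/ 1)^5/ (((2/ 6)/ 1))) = 885735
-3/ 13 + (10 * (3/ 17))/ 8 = -9/ 884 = -0.01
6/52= 3/26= 0.12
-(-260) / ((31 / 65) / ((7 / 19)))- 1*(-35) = 138915 / 589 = 235.85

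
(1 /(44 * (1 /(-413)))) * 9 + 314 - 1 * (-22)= 11067 /44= 251.52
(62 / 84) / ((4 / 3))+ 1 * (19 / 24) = 113 / 84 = 1.35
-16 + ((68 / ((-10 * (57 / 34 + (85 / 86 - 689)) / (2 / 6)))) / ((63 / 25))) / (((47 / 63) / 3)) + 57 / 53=-14.92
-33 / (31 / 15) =-495 / 31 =-15.97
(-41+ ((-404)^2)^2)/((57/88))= 2344272710120/57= 41127591405.61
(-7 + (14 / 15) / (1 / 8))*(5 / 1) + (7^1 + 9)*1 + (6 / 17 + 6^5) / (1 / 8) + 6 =3173993 / 51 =62235.16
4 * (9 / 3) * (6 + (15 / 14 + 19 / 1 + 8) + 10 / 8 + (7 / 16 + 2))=12687 / 28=453.11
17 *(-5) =-85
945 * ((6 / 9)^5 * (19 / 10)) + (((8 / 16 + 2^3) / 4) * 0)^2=236.44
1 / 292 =0.00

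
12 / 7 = 1.71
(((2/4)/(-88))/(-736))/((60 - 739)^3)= -1/40550835336704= -0.00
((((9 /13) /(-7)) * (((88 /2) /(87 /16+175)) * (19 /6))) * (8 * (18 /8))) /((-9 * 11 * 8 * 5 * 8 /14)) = 114 /187655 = 0.00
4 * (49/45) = 196/45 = 4.36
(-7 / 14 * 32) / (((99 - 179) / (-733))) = -733 / 5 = -146.60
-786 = -786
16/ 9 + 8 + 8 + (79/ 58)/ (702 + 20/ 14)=45699697/ 2570328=17.78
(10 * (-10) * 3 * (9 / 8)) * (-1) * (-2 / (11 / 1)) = -675 / 11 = -61.36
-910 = -910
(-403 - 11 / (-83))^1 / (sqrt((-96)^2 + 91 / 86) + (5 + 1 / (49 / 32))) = 39031441764 / 157417366159 - 80284638 *sqrt(68169362) / 157417366159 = -3.96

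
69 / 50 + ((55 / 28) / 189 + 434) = 57602149 / 132300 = 435.39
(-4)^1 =-4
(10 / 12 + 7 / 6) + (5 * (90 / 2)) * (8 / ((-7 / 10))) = -17986 / 7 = -2569.43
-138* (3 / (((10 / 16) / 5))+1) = -3450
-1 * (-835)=835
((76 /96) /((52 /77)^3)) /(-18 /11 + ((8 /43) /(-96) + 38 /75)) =-102571551775 /45157384064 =-2.27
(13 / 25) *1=0.52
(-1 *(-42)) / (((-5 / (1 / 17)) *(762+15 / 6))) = -84 / 129965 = -0.00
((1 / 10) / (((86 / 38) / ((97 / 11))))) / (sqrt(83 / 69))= 1843*sqrt(5727) / 392590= 0.36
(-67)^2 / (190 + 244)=4489 / 434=10.34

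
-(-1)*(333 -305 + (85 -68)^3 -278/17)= 83719/17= 4924.65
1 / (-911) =-1 / 911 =-0.00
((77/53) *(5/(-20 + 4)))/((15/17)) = -1309/2544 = -0.51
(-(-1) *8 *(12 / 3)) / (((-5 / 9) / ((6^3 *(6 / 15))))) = -124416 / 25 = -4976.64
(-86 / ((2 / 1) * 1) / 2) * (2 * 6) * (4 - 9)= 1290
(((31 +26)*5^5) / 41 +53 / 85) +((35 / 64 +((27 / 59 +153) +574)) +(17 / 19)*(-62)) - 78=1235054155927 / 250027840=4939.67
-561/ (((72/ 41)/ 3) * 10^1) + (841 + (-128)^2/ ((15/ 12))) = 1108189/ 80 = 13852.36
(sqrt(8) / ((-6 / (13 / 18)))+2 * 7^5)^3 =9229259578169575 / 243 -64248430436749 * sqrt(2) / 78732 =37979338036951.40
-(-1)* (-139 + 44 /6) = -131.67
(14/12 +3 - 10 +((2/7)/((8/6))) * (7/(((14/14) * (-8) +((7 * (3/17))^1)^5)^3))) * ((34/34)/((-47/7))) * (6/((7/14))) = 189008226501311637038668/18094766073980828187125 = 10.45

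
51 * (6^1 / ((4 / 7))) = 1071 / 2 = 535.50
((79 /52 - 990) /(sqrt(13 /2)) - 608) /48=-20.74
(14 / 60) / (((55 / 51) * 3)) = 119 / 1650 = 0.07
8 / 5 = 1.60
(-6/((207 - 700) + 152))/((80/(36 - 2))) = 51/6820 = 0.01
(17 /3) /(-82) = -17 /246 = -0.07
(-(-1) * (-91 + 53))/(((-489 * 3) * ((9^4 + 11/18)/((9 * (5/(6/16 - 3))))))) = -9120/134762369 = -0.00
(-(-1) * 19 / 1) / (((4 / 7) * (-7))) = -19 / 4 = -4.75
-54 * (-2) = 108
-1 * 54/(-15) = 18/5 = 3.60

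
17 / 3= 5.67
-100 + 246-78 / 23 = 142.61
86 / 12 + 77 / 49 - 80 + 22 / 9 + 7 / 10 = -68.12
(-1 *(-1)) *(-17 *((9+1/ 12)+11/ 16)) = -7973/ 48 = -166.10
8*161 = 1288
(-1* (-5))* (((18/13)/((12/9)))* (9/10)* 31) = 7533/52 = 144.87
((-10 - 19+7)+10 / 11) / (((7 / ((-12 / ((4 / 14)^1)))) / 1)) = 1392 / 11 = 126.55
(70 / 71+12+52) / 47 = 4614 / 3337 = 1.38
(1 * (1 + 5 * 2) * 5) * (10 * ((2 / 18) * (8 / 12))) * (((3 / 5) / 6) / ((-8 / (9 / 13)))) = -55 / 156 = -0.35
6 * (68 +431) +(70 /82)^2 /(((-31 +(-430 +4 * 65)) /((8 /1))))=1011605914 /337881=2993.97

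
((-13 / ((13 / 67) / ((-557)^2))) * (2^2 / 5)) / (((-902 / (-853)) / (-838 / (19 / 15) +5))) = 88477892589010 / 8569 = 10325346316.84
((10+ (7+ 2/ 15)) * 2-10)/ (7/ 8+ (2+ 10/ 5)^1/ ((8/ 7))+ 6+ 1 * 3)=2912/ 1605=1.81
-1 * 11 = -11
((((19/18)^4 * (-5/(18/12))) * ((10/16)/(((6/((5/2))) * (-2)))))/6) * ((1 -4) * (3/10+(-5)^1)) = 153127175/120932352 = 1.27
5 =5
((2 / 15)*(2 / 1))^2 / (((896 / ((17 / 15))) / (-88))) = -187 / 23625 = -0.01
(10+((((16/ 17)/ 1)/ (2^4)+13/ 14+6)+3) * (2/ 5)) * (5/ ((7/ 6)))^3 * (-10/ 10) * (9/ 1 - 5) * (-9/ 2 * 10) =198295.91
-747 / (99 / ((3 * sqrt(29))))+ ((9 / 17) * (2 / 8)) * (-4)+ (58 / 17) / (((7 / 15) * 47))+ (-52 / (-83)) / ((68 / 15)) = -249 * sqrt(29) / 11 - 109398 / 464219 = -122.14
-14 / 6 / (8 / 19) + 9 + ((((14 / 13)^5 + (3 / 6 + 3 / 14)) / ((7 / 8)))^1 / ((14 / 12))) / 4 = 12189255521 / 3056483976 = 3.99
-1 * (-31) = 31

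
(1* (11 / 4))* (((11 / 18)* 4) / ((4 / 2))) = 121 / 36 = 3.36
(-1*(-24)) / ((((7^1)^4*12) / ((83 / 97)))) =166 / 232897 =0.00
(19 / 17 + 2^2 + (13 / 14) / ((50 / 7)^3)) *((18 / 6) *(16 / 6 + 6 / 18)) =195847461 / 4250000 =46.08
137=137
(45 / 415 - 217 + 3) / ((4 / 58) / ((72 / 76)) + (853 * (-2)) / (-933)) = -1441028763 / 12809473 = -112.50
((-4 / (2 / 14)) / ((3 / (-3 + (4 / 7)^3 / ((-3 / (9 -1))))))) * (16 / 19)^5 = 15095300096 / 1091959659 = 13.82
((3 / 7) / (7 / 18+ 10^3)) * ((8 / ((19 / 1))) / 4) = 108 / 2394931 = 0.00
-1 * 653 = -653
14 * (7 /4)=24.50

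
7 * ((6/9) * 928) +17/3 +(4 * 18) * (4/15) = 65333/15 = 4355.53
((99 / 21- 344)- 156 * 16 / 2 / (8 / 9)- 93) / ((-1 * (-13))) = -12854 / 91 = -141.25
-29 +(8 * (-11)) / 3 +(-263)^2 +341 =208355 / 3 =69451.67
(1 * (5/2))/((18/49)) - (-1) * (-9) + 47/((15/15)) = 1613/36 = 44.81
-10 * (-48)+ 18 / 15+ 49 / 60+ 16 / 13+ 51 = 416713 / 780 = 534.25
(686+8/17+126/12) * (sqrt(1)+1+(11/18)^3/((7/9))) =27391099/17136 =1598.45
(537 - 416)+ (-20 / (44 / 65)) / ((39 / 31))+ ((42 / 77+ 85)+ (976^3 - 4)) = 30680573717 / 33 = 929714355.06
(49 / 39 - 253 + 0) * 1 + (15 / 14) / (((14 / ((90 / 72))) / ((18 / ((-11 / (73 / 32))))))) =-1356648637 / 5381376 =-252.10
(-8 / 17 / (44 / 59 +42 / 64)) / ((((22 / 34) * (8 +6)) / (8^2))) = -483328 / 203819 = -2.37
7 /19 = 0.37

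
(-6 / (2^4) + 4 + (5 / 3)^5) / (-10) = -32047 / 19440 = -1.65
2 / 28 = 0.07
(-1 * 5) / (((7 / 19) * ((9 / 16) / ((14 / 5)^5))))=-23356928 / 5625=-4152.34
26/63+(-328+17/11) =-225947/693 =-326.04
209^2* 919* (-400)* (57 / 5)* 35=-6406797104400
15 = 15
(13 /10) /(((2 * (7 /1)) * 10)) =0.01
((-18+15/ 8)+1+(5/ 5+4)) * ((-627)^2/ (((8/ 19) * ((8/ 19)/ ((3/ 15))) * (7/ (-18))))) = 103459365801/ 8960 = 11546804.22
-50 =-50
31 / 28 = 1.11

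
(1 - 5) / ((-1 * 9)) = 4 / 9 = 0.44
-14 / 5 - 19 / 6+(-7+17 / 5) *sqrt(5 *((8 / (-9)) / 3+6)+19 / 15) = -2 *sqrt(60315) / 25 - 179 / 30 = -25.61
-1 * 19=-19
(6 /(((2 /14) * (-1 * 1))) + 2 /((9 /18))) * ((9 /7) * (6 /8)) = -36.64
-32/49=-0.65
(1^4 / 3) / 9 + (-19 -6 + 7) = -485 / 27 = -17.96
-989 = -989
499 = 499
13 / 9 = 1.44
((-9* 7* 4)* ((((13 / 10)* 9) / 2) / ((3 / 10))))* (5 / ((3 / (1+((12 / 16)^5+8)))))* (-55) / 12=710134425 / 2048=346745.32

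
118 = 118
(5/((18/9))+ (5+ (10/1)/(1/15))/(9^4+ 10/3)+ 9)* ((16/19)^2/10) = 29047616/35545865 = 0.82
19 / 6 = 3.17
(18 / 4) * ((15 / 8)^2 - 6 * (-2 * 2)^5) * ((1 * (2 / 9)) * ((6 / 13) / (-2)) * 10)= -14186.57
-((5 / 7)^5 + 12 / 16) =-62921 / 67228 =-0.94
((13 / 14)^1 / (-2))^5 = -371293 / 17210368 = -0.02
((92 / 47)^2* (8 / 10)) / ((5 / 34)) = 1151104 / 55225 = 20.84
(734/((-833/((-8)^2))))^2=2206744576/693889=3180.26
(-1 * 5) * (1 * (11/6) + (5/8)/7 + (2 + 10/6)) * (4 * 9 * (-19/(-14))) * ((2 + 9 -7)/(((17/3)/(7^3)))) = -5619915/17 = -330583.24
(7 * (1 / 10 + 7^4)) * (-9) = -1512693 / 10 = -151269.30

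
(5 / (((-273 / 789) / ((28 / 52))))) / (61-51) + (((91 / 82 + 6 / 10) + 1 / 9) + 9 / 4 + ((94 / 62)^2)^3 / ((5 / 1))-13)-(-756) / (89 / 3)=1793470726709755157 / 98515198350496980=18.21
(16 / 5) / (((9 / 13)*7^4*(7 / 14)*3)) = 416 / 324135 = 0.00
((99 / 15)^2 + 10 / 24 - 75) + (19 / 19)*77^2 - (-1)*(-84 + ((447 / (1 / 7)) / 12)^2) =88565447 / 1200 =73804.54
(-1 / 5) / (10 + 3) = -1 / 65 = -0.02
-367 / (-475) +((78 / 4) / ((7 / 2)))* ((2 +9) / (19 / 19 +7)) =224327 / 26600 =8.43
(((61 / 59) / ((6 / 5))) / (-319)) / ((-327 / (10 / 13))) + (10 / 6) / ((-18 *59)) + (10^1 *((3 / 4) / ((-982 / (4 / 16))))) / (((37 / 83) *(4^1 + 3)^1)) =-3186514180235 / 1465134678863856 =-0.00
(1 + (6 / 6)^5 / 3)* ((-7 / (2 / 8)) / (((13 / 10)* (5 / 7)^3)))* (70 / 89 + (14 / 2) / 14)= -8797264 / 86775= -101.38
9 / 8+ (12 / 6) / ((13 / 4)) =181 / 104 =1.74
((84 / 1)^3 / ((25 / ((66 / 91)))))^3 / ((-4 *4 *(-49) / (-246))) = -54760865749960753152 / 34328125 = -1595218665451.75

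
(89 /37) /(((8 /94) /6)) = 12549 /74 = 169.58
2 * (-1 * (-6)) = 12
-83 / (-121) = 83 / 121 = 0.69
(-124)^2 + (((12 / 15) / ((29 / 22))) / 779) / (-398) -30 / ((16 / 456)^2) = -8991.50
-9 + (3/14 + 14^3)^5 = 83700929828202529667683/537824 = 155628848523313443.93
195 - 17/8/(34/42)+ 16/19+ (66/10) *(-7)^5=-84157067/760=-110732.98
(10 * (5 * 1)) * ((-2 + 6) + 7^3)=17350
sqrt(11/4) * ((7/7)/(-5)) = -sqrt(11)/10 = -0.33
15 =15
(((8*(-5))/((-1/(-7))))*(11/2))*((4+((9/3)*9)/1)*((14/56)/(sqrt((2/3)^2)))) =-35805/2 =-17902.50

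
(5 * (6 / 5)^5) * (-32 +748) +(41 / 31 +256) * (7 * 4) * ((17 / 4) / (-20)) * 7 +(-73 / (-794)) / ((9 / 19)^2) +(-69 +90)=-4455721672087 / 2492167500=-1787.89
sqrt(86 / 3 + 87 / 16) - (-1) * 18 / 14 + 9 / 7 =18 / 7 + sqrt(4911) / 12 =8.41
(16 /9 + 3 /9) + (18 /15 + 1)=194 /45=4.31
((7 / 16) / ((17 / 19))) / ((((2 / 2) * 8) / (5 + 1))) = 399 / 1088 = 0.37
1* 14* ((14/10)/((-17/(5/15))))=-98/255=-0.38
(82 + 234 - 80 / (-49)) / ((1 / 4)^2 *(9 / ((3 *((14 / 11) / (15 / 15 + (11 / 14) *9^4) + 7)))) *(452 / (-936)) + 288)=15423778071936 / 13984231604203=1.10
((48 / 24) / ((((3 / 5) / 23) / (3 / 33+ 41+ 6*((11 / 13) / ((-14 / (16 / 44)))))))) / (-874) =-205000 / 57057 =-3.59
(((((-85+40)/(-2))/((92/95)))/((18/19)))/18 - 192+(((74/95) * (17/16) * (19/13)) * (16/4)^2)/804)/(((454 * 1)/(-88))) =60485981039/1637096760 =36.95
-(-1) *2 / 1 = 2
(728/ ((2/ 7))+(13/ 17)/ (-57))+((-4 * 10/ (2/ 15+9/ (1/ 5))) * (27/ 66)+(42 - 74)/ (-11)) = 1673182879/ 656013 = 2550.53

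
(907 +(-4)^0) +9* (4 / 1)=944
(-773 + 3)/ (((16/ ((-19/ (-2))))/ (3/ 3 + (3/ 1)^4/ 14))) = -99275/ 32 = -3102.34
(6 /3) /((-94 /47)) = -1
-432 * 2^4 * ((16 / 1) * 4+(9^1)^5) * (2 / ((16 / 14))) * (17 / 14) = -868251744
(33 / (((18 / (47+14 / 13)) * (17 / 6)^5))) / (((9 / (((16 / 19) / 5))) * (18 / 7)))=1232000 / 350704679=0.00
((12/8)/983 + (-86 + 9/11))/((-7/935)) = 156579265/13762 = 11377.65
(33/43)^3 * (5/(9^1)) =19965/79507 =0.25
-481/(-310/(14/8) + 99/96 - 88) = 107744/59161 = 1.82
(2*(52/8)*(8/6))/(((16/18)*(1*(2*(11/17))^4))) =3257319/468512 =6.95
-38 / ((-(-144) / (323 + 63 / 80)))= -492157 / 5760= -85.44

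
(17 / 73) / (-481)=-17 / 35113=-0.00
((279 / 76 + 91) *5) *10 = 179875 / 38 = 4733.55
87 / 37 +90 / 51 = 2589 / 629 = 4.12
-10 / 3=-3.33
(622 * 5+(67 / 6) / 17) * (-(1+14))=-1586435 / 34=-46659.85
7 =7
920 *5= 4600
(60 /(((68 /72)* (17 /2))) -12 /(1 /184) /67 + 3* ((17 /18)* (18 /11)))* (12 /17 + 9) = -66596985 /329171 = -202.32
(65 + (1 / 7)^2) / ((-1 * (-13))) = 3186 / 637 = 5.00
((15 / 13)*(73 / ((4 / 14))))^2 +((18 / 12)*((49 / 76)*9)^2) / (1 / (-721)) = 98584479693 / 1952288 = 50496.89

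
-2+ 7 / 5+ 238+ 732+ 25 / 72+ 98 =384389 / 360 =1067.75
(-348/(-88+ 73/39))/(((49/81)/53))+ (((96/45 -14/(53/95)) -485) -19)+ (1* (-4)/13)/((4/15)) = -296184105937/1701047985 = -174.12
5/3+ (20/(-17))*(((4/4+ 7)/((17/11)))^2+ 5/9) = -1349125/44217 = -30.51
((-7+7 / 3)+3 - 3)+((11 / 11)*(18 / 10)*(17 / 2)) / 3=13 / 30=0.43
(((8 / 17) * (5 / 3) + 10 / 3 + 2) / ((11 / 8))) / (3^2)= 832 / 1683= 0.49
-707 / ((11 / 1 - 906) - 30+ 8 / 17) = 0.76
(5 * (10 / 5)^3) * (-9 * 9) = -3240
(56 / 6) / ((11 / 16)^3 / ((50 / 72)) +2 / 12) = 716800 / 48737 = 14.71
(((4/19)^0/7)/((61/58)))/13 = 0.01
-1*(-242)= 242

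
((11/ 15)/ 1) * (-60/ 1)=-44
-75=-75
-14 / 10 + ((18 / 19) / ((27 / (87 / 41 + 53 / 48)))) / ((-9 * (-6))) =-21169519 / 15143760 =-1.40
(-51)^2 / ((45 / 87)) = 25143 / 5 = 5028.60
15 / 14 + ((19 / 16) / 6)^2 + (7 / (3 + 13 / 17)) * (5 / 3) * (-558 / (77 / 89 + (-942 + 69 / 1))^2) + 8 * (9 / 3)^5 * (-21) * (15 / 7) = -425011878303086047 / 4858450652160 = -87478.89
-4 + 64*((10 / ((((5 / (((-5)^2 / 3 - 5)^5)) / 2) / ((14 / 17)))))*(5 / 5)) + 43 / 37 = 13260366245 / 152847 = 86755.82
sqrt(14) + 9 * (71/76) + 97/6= sqrt(14) + 5603/228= 28.32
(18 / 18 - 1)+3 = 3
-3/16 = -0.19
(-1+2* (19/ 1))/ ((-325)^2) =37/ 105625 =0.00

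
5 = 5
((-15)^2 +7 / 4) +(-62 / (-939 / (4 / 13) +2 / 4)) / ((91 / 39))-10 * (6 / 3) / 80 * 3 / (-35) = 226.78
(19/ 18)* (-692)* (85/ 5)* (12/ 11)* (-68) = 30398176/ 33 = 921156.85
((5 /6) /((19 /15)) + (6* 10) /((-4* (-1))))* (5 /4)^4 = 371875 /9728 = 38.23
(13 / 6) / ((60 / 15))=0.54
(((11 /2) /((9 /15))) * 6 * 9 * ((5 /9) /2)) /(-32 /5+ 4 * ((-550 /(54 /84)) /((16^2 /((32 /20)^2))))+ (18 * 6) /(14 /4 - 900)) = -22188375 /6574648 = -3.37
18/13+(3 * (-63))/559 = 45/43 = 1.05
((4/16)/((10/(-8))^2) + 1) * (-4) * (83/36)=-2407/225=-10.70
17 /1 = 17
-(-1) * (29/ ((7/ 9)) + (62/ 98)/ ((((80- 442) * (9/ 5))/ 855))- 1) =628911/ 17738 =35.46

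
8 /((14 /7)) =4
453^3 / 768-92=30963007 / 256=120949.25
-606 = -606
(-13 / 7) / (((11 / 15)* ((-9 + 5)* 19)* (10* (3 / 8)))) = 13 / 1463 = 0.01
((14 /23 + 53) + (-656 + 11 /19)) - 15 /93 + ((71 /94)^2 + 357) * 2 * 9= 349186353373 /59850646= 5834.30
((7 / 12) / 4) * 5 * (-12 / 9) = -0.97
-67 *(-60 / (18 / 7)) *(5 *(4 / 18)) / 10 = 4690 / 27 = 173.70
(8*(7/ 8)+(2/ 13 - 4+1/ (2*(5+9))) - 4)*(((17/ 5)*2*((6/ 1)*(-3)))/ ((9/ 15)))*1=15045/ 91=165.33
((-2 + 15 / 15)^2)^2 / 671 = 1 / 671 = 0.00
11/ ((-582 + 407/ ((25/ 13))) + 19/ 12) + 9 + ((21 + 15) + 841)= 98017538/ 110633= 885.97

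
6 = 6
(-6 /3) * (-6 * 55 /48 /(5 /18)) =99 /2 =49.50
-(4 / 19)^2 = -16 / 361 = -0.04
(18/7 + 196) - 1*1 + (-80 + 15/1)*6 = -1347/7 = -192.43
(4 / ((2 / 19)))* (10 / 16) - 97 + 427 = 1415 / 4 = 353.75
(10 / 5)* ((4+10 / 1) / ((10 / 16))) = 224 / 5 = 44.80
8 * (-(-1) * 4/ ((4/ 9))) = 72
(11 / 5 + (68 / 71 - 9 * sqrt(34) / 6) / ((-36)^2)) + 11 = 1518349 / 115020 - sqrt(34) / 864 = 13.19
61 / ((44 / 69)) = 4209 / 44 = 95.66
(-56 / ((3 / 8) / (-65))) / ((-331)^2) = 29120 / 328683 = 0.09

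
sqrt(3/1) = sqrt(3) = 1.73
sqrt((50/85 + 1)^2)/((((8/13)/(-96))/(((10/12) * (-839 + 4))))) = 172402.94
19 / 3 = 6.33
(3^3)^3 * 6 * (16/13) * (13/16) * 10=1180980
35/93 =0.38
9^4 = 6561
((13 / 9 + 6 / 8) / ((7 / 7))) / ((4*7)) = 0.08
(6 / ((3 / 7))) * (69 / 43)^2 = 66654 / 1849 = 36.05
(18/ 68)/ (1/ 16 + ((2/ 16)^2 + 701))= 288/ 762773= 0.00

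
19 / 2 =9.50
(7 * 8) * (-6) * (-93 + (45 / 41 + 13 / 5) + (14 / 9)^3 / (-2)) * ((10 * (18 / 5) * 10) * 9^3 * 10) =3296659080960 / 41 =80406319047.80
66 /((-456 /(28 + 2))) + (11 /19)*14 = 143 /38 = 3.76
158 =158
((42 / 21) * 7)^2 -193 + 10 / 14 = 3.71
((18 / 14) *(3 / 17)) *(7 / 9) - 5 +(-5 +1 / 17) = -166 / 17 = -9.76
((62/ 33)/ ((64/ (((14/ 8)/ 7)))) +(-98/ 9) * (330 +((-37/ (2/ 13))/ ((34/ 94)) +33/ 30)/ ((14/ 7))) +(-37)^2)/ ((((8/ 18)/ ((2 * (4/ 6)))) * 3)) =498979531/ 359040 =1389.76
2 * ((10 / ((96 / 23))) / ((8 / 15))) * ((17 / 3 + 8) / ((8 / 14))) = 165025 / 768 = 214.88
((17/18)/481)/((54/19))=0.00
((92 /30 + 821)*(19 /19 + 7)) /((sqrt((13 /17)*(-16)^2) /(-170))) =-210137*sqrt(221) /39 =-80100.28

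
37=37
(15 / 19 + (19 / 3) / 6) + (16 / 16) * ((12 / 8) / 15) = 1663 / 855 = 1.95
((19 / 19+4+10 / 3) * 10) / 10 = 25 / 3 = 8.33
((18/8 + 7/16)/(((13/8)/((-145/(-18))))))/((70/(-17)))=-21199/6552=-3.24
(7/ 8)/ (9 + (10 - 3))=7/ 128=0.05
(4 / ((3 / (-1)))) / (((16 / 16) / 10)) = -40 / 3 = -13.33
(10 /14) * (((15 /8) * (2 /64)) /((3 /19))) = 475 /1792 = 0.27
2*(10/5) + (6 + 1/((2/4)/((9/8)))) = 49/4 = 12.25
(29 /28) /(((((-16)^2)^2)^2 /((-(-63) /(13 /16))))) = 261 /13958643712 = 0.00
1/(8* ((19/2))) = 1/76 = 0.01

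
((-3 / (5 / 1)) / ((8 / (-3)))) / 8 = 9 / 320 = 0.03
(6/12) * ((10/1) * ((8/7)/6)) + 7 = 167/21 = 7.95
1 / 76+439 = 33365 / 76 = 439.01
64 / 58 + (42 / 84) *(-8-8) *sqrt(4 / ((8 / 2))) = -200 / 29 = -6.90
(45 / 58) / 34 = 45 / 1972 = 0.02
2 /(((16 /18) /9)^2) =6561 /32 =205.03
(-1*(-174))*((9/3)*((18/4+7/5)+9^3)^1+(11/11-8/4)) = 1917219/5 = 383443.80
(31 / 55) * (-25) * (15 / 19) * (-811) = 1885575 / 209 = 9021.89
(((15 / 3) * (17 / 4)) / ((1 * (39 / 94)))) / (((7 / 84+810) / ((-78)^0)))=7990 / 126373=0.06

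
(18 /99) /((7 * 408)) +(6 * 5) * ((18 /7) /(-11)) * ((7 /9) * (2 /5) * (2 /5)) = -68539 /78540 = -0.87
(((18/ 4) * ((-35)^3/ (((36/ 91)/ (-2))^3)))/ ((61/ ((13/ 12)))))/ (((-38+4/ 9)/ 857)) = -2129932202125/ 210816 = -10103275.85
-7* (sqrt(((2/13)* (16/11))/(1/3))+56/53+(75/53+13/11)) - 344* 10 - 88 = -2071734/583 - 28* sqrt(858)/143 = -3559.31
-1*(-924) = 924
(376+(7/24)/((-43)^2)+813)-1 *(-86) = 56579407/44376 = 1275.00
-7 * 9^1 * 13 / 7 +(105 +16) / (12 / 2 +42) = -5495 / 48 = -114.48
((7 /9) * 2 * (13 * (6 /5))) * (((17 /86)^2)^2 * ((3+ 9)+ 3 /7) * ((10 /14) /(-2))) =-31487417 /191452856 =-0.16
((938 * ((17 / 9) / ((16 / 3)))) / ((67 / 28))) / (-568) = -833 / 3408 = -0.24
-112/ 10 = -56/ 5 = -11.20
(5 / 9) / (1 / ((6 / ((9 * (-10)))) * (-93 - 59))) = 152 / 27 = 5.63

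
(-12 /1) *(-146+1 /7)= 12252 /7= 1750.29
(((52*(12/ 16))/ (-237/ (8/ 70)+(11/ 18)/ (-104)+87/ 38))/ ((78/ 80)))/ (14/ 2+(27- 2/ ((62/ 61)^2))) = -88208640/ 146469322289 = -0.00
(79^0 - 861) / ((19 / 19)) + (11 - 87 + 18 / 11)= -934.36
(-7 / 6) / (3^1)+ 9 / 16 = 25 / 144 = 0.17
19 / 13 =1.46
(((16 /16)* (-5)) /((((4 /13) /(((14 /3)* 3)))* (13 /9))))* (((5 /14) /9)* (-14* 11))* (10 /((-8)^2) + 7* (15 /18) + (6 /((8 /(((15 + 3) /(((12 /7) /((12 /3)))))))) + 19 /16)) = 7147525 /192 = 37226.69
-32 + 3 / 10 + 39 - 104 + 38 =-587 / 10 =-58.70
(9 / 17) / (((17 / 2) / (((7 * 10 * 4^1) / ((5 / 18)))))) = 18144 / 289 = 62.78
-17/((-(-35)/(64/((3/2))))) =-2176/105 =-20.72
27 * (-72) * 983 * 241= -460539432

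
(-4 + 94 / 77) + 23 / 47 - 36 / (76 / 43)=-1558006 / 68761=-22.66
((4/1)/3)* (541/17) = 2164/51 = 42.43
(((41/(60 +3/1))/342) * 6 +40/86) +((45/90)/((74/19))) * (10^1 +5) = 54897989/22853124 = 2.40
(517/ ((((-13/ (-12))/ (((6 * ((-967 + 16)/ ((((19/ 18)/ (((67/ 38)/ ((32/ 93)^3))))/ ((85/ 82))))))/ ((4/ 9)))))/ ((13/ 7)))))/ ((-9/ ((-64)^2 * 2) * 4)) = 182431005986829105/ 1657712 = 110049879585.13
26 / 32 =13 / 16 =0.81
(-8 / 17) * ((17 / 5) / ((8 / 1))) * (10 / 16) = -1 / 8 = -0.12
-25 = -25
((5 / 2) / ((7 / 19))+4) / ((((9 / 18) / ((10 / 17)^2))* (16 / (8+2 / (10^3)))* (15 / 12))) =604151 / 202300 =2.99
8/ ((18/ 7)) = 28/ 9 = 3.11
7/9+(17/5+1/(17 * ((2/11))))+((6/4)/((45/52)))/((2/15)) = 26777/1530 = 17.50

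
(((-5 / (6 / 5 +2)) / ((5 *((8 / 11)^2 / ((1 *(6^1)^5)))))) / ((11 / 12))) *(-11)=441045 / 8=55130.62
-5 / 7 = -0.71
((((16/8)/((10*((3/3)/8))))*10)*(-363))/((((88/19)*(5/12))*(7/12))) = -180576/35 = -5159.31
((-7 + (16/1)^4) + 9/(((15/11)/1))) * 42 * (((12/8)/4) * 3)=30965571/10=3096557.10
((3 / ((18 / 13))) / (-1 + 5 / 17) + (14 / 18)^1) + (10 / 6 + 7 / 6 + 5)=133 / 24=5.54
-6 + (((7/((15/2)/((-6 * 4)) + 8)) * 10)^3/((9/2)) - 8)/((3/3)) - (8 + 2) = 2407908728/16747803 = 143.77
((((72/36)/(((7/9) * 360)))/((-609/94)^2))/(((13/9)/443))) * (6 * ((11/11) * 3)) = 17614566/18750095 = 0.94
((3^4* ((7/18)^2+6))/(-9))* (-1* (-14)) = -13951/18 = -775.06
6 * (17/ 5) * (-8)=-816/ 5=-163.20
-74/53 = -1.40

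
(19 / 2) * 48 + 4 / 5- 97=1799 / 5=359.80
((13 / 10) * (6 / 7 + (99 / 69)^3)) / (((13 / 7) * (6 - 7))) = -324561 / 121670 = -2.67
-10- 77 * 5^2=-1935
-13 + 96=83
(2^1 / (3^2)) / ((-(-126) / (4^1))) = 4 / 567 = 0.01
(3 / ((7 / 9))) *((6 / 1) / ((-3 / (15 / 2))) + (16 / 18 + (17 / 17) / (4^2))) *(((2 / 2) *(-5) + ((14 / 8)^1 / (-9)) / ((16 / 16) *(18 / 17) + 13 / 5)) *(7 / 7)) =16350175 / 59712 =273.82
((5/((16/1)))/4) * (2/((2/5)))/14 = 25/896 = 0.03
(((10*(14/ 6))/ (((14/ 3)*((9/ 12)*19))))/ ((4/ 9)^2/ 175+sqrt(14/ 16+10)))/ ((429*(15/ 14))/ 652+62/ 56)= -15773184000/ 784842765595319+3493513800000*sqrt(174)/ 784842765595319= 0.06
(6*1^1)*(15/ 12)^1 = 15/ 2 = 7.50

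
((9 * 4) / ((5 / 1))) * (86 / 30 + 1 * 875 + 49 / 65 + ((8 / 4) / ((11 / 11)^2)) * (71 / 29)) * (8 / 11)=479643744 / 103675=4626.42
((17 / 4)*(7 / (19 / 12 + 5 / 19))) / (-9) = -2261 / 1263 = -1.79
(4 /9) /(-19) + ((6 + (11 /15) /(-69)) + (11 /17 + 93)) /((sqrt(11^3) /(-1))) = -159373* sqrt(11) /193545-4 /171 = -2.75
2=2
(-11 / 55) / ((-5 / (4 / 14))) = 2 / 175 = 0.01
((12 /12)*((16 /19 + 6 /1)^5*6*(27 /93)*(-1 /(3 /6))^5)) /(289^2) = -64159430400000 /6410994201949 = -10.01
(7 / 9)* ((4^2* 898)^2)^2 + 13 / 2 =596641300940324981 / 18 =33146738941129165.61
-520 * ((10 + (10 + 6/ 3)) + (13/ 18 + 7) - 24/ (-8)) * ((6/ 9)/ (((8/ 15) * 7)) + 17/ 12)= -5130190/ 189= -27143.86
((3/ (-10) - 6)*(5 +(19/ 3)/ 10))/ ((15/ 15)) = -3549/ 100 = -35.49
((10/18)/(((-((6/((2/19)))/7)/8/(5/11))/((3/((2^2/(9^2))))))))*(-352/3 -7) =391650/209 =1873.92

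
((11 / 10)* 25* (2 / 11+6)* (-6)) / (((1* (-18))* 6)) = 85 / 9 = 9.44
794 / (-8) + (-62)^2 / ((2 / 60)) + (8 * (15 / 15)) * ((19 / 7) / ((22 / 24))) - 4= 35494055 / 308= 115240.44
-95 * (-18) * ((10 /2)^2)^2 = 1068750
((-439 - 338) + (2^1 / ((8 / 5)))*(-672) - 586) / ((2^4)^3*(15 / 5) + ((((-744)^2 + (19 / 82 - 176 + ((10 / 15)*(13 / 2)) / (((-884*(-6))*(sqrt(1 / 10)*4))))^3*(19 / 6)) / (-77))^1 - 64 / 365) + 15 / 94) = -258511341074104226167831326730932660761591034697482240 / 26804221794938211976213500881794519264968901264826657827 - 881077357649219430120031187780783516874543513600*sqrt(10) / 26804221794938211976213500881794519264968901264826657827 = -0.01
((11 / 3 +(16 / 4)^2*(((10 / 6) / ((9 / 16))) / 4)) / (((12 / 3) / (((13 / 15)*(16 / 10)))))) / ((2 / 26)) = 141622 / 2025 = 69.94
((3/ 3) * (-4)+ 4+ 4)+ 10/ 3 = 22/ 3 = 7.33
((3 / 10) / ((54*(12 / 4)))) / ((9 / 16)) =4 / 1215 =0.00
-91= -91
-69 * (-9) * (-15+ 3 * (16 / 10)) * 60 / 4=-95013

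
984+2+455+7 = 1448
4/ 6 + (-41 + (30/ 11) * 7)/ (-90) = 901/ 990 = 0.91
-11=-11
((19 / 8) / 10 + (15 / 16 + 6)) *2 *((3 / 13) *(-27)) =-23247 / 260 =-89.41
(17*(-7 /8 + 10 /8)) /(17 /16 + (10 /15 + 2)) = 1.71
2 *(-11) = -22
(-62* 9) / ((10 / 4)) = -1116 / 5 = -223.20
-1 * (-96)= 96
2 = 2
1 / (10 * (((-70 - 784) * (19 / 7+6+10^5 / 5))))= -1 / 170874420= -0.00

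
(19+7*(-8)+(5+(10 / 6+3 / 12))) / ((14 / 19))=-6859 / 168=-40.83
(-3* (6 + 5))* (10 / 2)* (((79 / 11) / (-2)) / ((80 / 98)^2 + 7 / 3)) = 8535555 / 43214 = 197.52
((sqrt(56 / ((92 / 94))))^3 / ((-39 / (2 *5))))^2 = 227912249600 / 18506007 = 12315.58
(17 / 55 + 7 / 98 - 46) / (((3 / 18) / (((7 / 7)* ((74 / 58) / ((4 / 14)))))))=-3899097 / 3190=-1222.29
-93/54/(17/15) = -155/102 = -1.52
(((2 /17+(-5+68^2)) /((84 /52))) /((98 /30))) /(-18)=-567125 /11662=-48.63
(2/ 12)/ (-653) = -1/ 3918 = -0.00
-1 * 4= -4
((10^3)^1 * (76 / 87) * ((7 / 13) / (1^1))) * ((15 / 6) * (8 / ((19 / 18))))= 3360000 / 377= 8912.47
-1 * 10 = -10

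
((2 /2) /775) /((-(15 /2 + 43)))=-2 /78275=-0.00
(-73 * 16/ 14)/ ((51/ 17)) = -584/ 21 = -27.81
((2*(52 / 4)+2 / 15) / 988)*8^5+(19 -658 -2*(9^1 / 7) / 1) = 5839693 / 25935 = 225.17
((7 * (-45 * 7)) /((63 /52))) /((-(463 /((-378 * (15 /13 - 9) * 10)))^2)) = 20811911904000 /2786797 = 7468040.16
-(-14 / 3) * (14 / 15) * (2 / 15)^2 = 784 / 10125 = 0.08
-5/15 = -1/3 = -0.33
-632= -632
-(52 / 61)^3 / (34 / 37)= -2601248 / 3858677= -0.67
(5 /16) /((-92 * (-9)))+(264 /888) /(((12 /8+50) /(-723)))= -210703633 /50488128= -4.17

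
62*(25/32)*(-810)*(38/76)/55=-62775/176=-356.68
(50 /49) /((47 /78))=3900 /2303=1.69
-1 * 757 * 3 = -2271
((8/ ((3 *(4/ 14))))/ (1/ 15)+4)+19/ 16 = 2323/ 16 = 145.19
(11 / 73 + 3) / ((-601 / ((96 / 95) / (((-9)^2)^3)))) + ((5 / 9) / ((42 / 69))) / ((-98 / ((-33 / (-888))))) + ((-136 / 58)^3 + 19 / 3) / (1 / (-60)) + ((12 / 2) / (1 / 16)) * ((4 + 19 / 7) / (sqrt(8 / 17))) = 575592923403574652594419 / 1462596571726491997152 + 1128 * sqrt(34) / 7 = 1333.16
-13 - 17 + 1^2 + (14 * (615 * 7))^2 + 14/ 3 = 10897418627/ 3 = 3632472875.67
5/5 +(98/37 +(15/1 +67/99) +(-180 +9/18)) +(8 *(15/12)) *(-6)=-1612999/7326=-220.17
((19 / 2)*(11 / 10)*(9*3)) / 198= 57 / 40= 1.42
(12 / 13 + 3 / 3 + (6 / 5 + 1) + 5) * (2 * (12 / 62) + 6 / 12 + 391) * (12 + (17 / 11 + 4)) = 213905181 / 3410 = 62728.79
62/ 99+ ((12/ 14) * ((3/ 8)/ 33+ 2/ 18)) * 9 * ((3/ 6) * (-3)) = -4385/ 5544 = -0.79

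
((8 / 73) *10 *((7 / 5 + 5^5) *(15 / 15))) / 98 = 125056 / 3577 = 34.96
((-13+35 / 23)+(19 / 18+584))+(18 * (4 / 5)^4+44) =161705837 / 258750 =624.95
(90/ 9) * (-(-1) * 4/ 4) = 10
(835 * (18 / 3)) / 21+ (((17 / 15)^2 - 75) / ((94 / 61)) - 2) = 188.73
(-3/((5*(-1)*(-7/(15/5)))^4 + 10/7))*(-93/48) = 52731/168082960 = 0.00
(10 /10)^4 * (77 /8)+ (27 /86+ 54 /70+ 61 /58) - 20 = -2876343 /349160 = -8.24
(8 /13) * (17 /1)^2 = 2312 /13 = 177.85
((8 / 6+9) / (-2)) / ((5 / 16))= -248 / 15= -16.53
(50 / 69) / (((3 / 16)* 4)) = 200 / 207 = 0.97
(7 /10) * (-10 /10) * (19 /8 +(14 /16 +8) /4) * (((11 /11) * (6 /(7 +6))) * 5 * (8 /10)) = -3087 /520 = -5.94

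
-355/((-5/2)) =142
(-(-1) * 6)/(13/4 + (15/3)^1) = 0.73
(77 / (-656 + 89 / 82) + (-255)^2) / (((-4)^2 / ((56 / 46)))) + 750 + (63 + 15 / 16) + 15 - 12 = 113921769307 / 19762704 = 5764.48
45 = 45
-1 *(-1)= 1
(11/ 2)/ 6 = 11/ 12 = 0.92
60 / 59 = 1.02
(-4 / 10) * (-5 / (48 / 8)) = 1 / 3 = 0.33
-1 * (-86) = 86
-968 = -968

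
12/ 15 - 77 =-381/ 5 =-76.20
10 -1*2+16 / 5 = 56 / 5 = 11.20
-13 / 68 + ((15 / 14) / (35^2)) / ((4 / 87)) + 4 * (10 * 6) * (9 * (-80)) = -40303912153 / 233240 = -172800.17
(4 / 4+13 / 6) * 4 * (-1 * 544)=-20672 / 3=-6890.67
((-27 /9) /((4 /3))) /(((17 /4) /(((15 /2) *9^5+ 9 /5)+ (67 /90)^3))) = -322852020463 /1377000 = -234460.44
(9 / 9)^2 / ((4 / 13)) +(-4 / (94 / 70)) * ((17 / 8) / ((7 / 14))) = -1769 / 188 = -9.41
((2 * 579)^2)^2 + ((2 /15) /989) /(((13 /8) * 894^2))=69291535721159940804724 /38534164695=1798184449296.00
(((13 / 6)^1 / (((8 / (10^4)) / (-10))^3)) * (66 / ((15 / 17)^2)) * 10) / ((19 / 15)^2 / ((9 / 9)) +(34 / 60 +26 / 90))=-1614335937500000000 / 1107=-1458298046522131.89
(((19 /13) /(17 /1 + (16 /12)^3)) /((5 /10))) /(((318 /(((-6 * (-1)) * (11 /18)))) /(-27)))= -16929 /360347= -0.05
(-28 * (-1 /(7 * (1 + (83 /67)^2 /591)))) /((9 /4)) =884333 /498729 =1.77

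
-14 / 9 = -1.56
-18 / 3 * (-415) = 2490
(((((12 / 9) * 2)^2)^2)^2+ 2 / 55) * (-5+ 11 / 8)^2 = 388020580841 / 11547360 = 33602.54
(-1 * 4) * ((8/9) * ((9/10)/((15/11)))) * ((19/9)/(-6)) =1672/2025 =0.83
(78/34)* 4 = 9.18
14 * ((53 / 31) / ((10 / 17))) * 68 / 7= 61268 / 155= 395.28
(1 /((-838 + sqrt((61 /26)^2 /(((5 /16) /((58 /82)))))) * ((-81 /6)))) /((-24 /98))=-711296495 /1970633751264 - 38857 * sqrt(5945) /1970633751264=-0.00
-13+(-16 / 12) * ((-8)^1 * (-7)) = -87.67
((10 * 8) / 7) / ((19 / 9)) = 720 / 133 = 5.41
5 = 5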